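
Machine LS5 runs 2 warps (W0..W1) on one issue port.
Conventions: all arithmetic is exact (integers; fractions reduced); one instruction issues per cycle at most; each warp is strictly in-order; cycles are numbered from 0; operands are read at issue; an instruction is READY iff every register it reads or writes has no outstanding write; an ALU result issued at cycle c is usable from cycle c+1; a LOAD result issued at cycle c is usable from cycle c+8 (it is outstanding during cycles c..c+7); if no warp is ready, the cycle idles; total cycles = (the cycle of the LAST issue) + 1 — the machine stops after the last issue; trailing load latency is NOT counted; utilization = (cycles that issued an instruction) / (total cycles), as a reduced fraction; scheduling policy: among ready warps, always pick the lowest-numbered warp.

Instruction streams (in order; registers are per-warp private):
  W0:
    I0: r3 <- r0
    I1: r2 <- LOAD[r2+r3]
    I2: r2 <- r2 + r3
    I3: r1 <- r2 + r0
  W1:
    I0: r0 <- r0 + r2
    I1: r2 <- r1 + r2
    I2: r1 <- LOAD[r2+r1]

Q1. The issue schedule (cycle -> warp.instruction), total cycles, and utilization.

cycle 0: W0.I0
cycle 1: W0.I1
cycle 2: W1.I0
cycle 3: W1.I1
cycle 4: W1.I2
cycle 5: idle
cycle 6: idle
cycle 7: idle
cycle 8: idle
cycle 9: W0.I2
cycle 10: W0.I3

Answer: 11 cycles, utilization 7/11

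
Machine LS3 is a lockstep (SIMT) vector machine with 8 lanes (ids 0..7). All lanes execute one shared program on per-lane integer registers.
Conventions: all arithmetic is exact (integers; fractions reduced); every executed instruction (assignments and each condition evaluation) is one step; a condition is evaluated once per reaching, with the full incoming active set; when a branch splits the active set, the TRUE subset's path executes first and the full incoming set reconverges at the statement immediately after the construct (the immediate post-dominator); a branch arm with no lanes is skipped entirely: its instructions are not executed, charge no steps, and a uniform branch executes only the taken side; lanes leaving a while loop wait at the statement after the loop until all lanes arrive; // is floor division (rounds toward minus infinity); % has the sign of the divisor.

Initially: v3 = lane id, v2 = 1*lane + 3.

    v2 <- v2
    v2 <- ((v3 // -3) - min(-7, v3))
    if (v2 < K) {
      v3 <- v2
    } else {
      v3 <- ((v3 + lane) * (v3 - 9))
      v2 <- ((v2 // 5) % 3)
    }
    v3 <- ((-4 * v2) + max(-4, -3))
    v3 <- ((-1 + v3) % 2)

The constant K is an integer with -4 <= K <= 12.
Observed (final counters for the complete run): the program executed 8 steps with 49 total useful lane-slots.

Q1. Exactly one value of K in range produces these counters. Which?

Answer: K = 7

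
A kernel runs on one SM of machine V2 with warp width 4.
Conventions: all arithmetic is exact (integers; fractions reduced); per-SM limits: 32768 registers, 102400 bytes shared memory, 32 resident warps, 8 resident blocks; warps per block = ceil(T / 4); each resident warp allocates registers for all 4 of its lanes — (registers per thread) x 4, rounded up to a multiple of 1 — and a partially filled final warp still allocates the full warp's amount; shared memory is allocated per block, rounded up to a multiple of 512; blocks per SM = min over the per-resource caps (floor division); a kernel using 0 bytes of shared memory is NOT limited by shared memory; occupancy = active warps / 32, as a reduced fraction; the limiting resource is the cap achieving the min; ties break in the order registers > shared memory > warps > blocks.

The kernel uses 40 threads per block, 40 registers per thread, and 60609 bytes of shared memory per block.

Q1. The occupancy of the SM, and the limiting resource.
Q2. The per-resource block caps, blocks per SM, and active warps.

Answer: occupancy 5/16, limited by shared memory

registers: 20 blocks
shared memory: 1 block
warps: 3 blocks
blocks: 8 blocks

Answer: 1 block, 10 active warps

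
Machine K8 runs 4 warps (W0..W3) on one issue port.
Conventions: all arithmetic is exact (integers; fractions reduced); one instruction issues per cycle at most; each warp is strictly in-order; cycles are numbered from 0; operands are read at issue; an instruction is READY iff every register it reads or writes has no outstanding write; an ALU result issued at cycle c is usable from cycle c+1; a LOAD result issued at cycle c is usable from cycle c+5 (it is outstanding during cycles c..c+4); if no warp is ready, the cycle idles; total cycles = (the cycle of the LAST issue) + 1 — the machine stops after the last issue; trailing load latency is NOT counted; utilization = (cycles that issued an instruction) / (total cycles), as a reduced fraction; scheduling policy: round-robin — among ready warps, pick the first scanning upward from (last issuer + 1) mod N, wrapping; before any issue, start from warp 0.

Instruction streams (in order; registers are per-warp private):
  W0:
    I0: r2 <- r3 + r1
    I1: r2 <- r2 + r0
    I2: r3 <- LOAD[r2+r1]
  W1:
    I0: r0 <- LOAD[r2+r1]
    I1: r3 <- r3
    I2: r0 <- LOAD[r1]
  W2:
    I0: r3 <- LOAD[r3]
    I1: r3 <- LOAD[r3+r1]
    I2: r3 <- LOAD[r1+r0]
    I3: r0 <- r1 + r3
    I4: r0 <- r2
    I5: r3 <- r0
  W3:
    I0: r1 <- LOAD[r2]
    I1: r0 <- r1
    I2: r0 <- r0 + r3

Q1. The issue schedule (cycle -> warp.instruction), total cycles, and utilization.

cycle 0: W0.I0
cycle 1: W1.I0
cycle 2: W2.I0
cycle 3: W3.I0
cycle 4: W0.I1
cycle 5: W1.I1
cycle 6: W0.I2
cycle 7: W1.I2
cycle 8: W2.I1
cycle 9: W3.I1
cycle 10: W3.I2
cycle 11: idle
cycle 12: idle
cycle 13: W2.I2
cycle 14: idle
cycle 15: idle
cycle 16: idle
cycle 17: idle
cycle 18: W2.I3
cycle 19: W2.I4
cycle 20: W2.I5

Answer: 21 cycles, utilization 5/7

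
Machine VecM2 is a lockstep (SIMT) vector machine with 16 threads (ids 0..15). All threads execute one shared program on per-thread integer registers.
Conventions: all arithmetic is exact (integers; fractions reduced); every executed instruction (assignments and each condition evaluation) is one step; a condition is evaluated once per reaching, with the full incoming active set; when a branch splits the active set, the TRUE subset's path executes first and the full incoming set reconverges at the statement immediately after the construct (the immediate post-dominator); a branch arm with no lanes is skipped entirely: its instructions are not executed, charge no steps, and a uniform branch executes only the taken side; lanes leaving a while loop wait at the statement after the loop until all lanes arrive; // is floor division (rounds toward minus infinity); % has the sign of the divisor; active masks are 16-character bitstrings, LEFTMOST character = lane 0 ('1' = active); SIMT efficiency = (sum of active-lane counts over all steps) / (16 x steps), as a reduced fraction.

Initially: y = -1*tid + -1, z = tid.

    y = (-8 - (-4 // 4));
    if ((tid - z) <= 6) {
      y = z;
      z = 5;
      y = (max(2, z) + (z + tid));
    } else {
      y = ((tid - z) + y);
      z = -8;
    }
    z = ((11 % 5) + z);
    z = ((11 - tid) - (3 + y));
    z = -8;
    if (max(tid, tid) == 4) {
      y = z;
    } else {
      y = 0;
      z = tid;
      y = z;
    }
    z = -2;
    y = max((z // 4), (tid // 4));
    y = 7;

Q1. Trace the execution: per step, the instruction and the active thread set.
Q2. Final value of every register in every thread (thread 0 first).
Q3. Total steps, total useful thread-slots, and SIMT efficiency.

step 0: y <- (-8 - (-4 // 4))        1111111111111111
step 1: eval ((tid - z) <= 6)        1111111111111111
step 2: y <- z                       1111111111111111
step 3: z <- 5                       1111111111111111
step 4: y <- (max(2, z) + (z + tid)) 1111111111111111
step 5: z <- ((11 % 5) + z)          1111111111111111
step 6: z <- ((11 - tid) - (3 + y))  1111111111111111
step 7: z <- -8                      1111111111111111
step 8: eval (max(tid, tid) == 4)    1111111111111111
step 9: y <- z                       0000100000000000
step 10: y <- 0                       1111011111111111
step 11: z <- tid                     1111011111111111
step 12: y <- z                       1111011111111111
step 13: z <- -2                      1111111111111111
step 14: y <- max((z // 4), (tid // 4)) 1111111111111111
step 15: y <- 7                       1111111111111111

Answer: 16 steps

y: 7,7,7,7,7,7,7,7,7,7,7,7,7,7,7,7
z: -2,-2,-2,-2,-2,-2,-2,-2,-2,-2,-2,-2,-2,-2,-2,-2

steps = 16; useful = 238; efficiency = 238/256 = 119/128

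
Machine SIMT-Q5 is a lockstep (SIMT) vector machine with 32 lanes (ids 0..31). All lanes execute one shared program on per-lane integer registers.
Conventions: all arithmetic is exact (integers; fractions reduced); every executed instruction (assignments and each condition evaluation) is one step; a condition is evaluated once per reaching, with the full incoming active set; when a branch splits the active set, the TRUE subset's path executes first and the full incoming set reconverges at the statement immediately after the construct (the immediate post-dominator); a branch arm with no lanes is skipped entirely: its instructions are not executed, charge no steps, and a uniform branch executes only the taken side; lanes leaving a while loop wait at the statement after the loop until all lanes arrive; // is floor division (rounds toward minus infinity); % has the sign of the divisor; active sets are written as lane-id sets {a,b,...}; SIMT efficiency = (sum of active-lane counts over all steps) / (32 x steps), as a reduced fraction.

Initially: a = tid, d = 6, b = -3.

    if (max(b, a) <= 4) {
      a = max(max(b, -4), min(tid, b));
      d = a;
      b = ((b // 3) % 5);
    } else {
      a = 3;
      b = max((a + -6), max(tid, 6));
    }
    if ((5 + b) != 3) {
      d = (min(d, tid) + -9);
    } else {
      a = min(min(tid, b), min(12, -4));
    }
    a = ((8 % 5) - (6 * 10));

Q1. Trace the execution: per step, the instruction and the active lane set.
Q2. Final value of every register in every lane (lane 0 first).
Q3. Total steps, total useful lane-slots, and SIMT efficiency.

step 0: eval (max(b, a) <= 4)        {0,1,2,3,4,5,6,7,8,9,10,11,12,13,14,15,16,17,18,19,20,21,22,23,24,25,26,27,28,29,30,31}
step 1: a <- max(max(b, -4), min(tid, b)) {0,1,2,3,4}
step 2: d <- a                       {0,1,2,3,4}
step 3: b <- ((b // 3) % 5)          {0,1,2,3,4}
step 4: a <- 3                       {5,6,7,8,9,10,11,12,13,14,15,16,17,18,19,20,21,22,23,24,25,26,27,28,29,30,31}
step 5: b <- max((a + -6), max(tid, 6)) {5,6,7,8,9,10,11,12,13,14,15,16,17,18,19,20,21,22,23,24,25,26,27,28,29,30,31}
step 6: eval ((5 + b) != 3)          {0,1,2,3,4,5,6,7,8,9,10,11,12,13,14,15,16,17,18,19,20,21,22,23,24,25,26,27,28,29,30,31}
step 7: d <- (min(d, tid) + -9)      {0,1,2,3,4,5,6,7,8,9,10,11,12,13,14,15,16,17,18,19,20,21,22,23,24,25,26,27,28,29,30,31}
step 8: a <- ((8 % 5) - (6 * 10))    {0,1,2,3,4,5,6,7,8,9,10,11,12,13,14,15,16,17,18,19,20,21,22,23,24,25,26,27,28,29,30,31}

Answer: 9 steps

a: -57,-57,-57,-57,-57,-57,-57,-57,-57,-57,-57,-57,-57,-57,-57,-57,-57,-57,-57,-57,-57,-57,-57,-57,-57,-57,-57,-57,-57,-57,-57,-57
d: -12,-12,-12,-12,-12,-4,-3,-3,-3,-3,-3,-3,-3,-3,-3,-3,-3,-3,-3,-3,-3,-3,-3,-3,-3,-3,-3,-3,-3,-3,-3,-3
b: 4,4,4,4,4,6,6,7,8,9,10,11,12,13,14,15,16,17,18,19,20,21,22,23,24,25,26,27,28,29,30,31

steps = 9; useful = 197; efficiency = 197/288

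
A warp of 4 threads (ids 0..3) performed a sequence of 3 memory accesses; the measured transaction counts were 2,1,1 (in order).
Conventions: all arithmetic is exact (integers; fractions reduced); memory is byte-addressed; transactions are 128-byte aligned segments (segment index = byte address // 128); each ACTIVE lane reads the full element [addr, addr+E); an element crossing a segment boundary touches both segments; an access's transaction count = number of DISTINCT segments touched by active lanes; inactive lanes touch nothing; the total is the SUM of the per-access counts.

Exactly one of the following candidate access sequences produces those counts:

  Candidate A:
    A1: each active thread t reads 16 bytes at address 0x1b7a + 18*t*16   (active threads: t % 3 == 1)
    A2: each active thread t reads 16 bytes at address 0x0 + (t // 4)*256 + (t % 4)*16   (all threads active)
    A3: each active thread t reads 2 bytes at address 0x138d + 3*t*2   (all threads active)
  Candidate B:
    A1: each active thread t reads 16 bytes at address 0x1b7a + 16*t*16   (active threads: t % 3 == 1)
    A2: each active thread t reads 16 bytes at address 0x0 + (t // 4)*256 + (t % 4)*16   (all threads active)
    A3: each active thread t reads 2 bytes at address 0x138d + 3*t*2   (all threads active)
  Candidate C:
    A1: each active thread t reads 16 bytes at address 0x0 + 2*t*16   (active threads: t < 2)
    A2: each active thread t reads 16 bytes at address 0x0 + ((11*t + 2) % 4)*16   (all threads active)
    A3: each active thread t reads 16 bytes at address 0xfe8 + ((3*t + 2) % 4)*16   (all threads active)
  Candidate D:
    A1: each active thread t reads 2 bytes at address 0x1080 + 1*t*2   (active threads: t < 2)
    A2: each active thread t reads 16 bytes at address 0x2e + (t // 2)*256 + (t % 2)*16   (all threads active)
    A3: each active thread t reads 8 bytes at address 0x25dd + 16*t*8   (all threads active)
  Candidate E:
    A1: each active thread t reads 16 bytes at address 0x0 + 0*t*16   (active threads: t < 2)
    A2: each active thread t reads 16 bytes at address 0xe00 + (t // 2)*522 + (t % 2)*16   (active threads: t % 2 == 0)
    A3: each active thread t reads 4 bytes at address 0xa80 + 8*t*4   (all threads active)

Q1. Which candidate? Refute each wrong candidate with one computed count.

A: A1 gives 1 transaction, not 2
C: A1 gives 1 transaction, not 2
D: A1 gives 1 transaction, not 2
E: A1 gives 1 transaction, not 2
B: all counts match (2,1,1)

Answer: B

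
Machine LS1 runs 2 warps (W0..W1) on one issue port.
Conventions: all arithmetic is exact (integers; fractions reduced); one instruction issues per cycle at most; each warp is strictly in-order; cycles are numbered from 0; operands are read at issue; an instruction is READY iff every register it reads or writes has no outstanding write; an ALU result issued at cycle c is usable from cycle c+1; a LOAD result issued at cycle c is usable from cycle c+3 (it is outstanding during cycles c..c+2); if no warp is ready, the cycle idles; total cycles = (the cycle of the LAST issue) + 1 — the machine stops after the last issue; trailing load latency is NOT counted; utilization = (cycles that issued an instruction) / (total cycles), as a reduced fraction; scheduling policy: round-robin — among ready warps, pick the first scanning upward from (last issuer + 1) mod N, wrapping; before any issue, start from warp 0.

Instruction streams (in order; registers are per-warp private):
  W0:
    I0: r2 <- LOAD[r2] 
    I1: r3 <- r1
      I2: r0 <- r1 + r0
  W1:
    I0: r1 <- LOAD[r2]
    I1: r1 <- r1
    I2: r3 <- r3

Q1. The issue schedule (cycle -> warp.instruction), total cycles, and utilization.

cycle 0: W0.I0
cycle 1: W1.I0
cycle 2: W0.I1
cycle 3: W0.I2
cycle 4: W1.I1
cycle 5: W1.I2

Answer: 6 cycles, utilization 1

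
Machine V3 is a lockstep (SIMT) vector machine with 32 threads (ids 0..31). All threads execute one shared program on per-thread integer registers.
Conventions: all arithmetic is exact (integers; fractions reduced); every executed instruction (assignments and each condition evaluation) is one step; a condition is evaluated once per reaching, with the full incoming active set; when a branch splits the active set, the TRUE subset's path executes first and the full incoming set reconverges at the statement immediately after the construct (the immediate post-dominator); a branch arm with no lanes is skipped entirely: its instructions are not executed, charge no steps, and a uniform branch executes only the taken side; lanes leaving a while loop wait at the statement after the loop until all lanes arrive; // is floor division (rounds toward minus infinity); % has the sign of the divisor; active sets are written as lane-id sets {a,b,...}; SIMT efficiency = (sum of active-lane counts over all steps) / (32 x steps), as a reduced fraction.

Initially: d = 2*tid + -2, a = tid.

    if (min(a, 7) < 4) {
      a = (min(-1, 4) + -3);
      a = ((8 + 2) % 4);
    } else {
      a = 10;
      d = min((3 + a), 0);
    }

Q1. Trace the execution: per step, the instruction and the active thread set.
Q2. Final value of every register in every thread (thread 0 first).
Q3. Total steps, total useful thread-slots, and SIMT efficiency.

step 0: eval (min(a, 7) < 4)         {0,1,2,3,4,5,6,7,8,9,10,11,12,13,14,15,16,17,18,19,20,21,22,23,24,25,26,27,28,29,30,31}
step 1: a <- (min(-1, 4) + -3)       {0,1,2,3}
step 2: a <- ((8 + 2) % 4)           {0,1,2,3}
step 3: a <- 10                      {4,5,6,7,8,9,10,11,12,13,14,15,16,17,18,19,20,21,22,23,24,25,26,27,28,29,30,31}
step 4: d <- min((3 + a), 0)         {4,5,6,7,8,9,10,11,12,13,14,15,16,17,18,19,20,21,22,23,24,25,26,27,28,29,30,31}

Answer: 5 steps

d: -2,0,2,4,0,0,0,0,0,0,0,0,0,0,0,0,0,0,0,0,0,0,0,0,0,0,0,0,0,0,0,0
a: 2,2,2,2,10,10,10,10,10,10,10,10,10,10,10,10,10,10,10,10,10,10,10,10,10,10,10,10,10,10,10,10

steps = 5; useful = 96; efficiency = 96/160 = 3/5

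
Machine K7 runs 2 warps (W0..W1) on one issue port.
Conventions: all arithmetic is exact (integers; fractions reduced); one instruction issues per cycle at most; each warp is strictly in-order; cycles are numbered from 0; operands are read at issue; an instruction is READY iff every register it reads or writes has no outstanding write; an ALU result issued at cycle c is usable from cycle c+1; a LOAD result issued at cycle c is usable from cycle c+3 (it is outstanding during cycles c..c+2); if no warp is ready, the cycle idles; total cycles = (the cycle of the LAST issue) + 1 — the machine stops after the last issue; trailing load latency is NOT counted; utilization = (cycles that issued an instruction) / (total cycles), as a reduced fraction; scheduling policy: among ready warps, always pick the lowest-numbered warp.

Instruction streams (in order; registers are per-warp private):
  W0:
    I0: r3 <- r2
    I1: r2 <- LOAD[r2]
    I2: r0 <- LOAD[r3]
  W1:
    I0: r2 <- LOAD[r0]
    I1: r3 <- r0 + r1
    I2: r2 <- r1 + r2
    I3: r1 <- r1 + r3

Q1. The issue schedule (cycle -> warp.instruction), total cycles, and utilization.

cycle 0: W0.I0
cycle 1: W0.I1
cycle 2: W0.I2
cycle 3: W1.I0
cycle 4: W1.I1
cycle 5: idle
cycle 6: W1.I2
cycle 7: W1.I3

Answer: 8 cycles, utilization 7/8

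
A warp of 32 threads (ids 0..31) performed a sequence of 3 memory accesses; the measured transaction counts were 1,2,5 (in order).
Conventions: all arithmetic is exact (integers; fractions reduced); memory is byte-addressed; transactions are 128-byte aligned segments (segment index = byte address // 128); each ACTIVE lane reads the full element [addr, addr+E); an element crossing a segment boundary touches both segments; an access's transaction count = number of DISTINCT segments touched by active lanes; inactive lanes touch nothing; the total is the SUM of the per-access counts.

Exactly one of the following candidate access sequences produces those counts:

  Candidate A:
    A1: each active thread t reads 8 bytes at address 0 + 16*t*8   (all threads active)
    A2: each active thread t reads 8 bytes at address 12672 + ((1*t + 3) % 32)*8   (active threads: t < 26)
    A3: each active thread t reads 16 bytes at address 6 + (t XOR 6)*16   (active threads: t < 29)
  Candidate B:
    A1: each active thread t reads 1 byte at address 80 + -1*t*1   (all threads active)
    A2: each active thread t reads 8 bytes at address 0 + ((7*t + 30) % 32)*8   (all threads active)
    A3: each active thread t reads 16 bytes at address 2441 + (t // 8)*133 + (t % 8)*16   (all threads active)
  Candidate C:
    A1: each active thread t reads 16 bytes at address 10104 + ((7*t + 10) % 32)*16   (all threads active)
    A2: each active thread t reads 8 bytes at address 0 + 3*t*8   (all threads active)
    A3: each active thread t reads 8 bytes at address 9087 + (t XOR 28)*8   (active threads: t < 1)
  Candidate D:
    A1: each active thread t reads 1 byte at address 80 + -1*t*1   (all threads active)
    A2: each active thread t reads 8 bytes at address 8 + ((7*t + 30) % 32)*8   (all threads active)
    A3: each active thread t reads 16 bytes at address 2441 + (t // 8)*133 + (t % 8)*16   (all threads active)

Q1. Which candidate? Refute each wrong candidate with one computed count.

A: A1 gives 32 transactions, not 1
C: A1 gives 5 transactions, not 1
D: A2 gives 3 transactions, not 2
B: all counts match (1,2,5)

Answer: B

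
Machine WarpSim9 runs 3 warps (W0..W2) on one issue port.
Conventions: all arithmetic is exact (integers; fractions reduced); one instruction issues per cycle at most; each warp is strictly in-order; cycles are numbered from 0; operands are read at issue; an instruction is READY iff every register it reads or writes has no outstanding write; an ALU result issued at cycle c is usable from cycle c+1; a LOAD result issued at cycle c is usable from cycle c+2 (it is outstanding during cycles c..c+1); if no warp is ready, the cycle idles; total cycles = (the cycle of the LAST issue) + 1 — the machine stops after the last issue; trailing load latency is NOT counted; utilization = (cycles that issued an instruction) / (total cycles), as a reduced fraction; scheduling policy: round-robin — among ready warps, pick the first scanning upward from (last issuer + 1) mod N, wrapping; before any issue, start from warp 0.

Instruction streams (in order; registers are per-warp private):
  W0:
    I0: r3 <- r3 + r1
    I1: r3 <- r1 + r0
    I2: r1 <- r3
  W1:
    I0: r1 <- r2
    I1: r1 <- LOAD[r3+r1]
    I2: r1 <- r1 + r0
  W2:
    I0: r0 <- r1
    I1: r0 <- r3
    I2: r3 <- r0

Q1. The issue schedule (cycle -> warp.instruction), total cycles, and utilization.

cycle 0: W0.I0
cycle 1: W1.I0
cycle 2: W2.I0
cycle 3: W0.I1
cycle 4: W1.I1
cycle 5: W2.I1
cycle 6: W0.I2
cycle 7: W1.I2
cycle 8: W2.I2

Answer: 9 cycles, utilization 1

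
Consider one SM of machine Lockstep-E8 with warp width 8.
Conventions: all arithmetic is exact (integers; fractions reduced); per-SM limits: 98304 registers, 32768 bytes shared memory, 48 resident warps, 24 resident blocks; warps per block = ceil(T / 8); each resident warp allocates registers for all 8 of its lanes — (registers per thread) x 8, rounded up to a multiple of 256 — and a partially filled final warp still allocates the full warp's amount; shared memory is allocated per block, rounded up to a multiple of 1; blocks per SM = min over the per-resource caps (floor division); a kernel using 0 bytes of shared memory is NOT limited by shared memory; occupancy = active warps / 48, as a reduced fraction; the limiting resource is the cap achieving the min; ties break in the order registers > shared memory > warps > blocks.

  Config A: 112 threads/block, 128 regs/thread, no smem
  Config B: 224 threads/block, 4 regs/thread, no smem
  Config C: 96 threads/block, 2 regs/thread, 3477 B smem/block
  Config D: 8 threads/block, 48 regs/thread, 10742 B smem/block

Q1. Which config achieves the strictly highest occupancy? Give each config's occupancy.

occupancies: A 7/8, B 7/12, C 1, D 1/16

Answer: C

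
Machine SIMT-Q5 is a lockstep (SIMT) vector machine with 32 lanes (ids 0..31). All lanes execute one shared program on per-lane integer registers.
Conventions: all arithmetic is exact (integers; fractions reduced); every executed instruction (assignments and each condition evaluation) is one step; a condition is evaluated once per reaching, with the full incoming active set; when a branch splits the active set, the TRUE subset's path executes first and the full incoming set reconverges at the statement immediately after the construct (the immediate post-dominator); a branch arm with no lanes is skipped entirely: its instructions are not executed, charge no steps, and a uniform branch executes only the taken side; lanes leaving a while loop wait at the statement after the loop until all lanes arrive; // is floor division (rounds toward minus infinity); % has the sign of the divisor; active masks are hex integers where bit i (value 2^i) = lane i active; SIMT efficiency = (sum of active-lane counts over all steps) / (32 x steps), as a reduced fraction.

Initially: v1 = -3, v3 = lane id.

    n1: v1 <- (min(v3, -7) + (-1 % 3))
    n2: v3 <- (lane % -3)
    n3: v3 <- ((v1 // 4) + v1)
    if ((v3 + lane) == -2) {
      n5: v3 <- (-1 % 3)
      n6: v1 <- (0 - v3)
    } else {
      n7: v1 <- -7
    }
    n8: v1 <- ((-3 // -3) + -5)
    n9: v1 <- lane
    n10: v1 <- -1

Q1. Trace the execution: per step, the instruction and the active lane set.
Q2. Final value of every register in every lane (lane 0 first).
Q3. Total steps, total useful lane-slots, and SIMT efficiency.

step 0: v1 <- (min(v3, -7) + (-1 % 3)) 0xffffffff
step 1: v3 <- (lane % -3)            0xffffffff
step 2: v3 <- ((v1 // 4) + v1)       0xffffffff
step 3: eval ((v3 + lane) == -2)     0xffffffff
step 4: v3 <- (-1 % 3)               0x00000020
step 5: v1 <- (0 - v3)               0x00000020
step 6: v1 <- -7                     0xffffffdf
step 7: v1 <- ((-3 // -3) + -5)      0xffffffff
step 8: v1 <- lane                   0xffffffff
step 9: v1 <- -1                     0xffffffff

Answer: 10 steps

v1: -1,-1,-1,-1,-1,-1,-1,-1,-1,-1,-1,-1,-1,-1,-1,-1,-1,-1,-1,-1,-1,-1,-1,-1,-1,-1,-1,-1,-1,-1,-1,-1
v3: -7,-7,-7,-7,-7,2,-7,-7,-7,-7,-7,-7,-7,-7,-7,-7,-7,-7,-7,-7,-7,-7,-7,-7,-7,-7,-7,-7,-7,-7,-7,-7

steps = 10; useful = 257; efficiency = 257/320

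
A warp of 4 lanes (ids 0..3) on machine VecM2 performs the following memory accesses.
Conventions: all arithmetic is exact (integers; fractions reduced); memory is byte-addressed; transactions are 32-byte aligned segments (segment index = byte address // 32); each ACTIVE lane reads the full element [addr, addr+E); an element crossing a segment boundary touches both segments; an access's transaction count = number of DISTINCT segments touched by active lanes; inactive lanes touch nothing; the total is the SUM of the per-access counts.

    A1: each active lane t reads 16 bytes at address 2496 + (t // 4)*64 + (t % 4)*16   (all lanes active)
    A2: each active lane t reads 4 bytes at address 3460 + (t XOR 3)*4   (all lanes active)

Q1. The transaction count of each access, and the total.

A1: 2 transactions
A2: 1 transaction

Answer: 2,1; total 3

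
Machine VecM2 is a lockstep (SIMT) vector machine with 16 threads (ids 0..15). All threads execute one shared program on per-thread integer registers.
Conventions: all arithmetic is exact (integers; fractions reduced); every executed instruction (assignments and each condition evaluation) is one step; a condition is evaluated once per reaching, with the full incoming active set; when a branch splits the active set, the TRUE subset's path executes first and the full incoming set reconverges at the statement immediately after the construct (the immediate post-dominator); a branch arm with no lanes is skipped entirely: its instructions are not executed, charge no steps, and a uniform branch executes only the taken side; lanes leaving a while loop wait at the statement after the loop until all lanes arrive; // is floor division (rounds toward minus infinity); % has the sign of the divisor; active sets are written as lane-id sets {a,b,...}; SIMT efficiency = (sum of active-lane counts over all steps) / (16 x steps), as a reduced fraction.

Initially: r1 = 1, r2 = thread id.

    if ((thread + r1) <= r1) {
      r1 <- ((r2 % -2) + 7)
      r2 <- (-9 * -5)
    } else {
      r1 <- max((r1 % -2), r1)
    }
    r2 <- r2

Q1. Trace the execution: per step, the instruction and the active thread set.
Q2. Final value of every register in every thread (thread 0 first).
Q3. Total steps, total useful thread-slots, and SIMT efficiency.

step 0: eval ((thread + r1) <= r1)   {0,1,2,3,4,5,6,7,8,9,10,11,12,13,14,15}
step 1: r1 <- ((r2 % -2) + 7)        {0}
step 2: r2 <- (-9 * -5)              {0}
step 3: r1 <- max((r1 % -2), r1)     {1,2,3,4,5,6,7,8,9,10,11,12,13,14,15}
step 4: r2 <- r2                     {0,1,2,3,4,5,6,7,8,9,10,11,12,13,14,15}

Answer: 5 steps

r1: 7,1,1,1,1,1,1,1,1,1,1,1,1,1,1,1
r2: 45,1,2,3,4,5,6,7,8,9,10,11,12,13,14,15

steps = 5; useful = 49; efficiency = 49/80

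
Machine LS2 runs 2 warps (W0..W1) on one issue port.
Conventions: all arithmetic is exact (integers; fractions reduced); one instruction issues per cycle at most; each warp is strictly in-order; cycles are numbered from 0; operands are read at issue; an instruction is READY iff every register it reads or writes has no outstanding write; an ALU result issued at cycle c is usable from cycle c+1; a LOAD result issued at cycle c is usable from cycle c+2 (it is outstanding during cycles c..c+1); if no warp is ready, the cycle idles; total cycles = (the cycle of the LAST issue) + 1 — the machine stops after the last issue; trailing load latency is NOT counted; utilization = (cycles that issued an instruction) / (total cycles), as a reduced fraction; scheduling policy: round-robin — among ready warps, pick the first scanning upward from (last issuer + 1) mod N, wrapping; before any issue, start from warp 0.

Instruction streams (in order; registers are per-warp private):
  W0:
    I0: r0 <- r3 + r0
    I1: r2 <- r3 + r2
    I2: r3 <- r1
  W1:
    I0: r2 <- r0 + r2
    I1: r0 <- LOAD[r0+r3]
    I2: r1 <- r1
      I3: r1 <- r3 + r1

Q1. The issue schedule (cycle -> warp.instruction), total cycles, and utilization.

cycle 0: W0.I0
cycle 1: W1.I0
cycle 2: W0.I1
cycle 3: W1.I1
cycle 4: W0.I2
cycle 5: W1.I2
cycle 6: W1.I3

Answer: 7 cycles, utilization 1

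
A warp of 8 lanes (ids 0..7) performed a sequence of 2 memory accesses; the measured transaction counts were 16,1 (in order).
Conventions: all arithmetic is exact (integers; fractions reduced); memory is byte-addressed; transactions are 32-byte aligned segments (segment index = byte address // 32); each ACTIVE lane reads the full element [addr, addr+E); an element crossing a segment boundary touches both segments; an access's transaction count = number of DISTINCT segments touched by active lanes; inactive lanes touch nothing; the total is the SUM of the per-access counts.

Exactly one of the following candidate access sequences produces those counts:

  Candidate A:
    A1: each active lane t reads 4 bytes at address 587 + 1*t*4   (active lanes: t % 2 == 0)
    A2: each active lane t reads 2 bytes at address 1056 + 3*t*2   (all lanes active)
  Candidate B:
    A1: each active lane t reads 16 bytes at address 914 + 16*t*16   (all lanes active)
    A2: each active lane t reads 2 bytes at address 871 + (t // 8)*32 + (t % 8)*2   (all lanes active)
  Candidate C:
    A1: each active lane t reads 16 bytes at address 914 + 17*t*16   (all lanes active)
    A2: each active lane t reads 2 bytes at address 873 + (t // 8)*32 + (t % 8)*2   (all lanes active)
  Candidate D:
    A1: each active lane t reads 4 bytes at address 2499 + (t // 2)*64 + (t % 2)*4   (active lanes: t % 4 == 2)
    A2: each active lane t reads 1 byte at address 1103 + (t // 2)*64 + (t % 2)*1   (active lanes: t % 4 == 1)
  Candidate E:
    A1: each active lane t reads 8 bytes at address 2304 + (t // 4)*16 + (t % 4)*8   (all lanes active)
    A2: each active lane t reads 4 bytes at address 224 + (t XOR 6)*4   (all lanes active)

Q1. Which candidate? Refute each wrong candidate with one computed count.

A: A1 gives 2 transactions, not 16
C: A1 gives 12 transactions, not 16
D: A1 gives 2 transactions, not 16
E: A1 gives 2 transactions, not 16
B: all counts match (16,1)

Answer: B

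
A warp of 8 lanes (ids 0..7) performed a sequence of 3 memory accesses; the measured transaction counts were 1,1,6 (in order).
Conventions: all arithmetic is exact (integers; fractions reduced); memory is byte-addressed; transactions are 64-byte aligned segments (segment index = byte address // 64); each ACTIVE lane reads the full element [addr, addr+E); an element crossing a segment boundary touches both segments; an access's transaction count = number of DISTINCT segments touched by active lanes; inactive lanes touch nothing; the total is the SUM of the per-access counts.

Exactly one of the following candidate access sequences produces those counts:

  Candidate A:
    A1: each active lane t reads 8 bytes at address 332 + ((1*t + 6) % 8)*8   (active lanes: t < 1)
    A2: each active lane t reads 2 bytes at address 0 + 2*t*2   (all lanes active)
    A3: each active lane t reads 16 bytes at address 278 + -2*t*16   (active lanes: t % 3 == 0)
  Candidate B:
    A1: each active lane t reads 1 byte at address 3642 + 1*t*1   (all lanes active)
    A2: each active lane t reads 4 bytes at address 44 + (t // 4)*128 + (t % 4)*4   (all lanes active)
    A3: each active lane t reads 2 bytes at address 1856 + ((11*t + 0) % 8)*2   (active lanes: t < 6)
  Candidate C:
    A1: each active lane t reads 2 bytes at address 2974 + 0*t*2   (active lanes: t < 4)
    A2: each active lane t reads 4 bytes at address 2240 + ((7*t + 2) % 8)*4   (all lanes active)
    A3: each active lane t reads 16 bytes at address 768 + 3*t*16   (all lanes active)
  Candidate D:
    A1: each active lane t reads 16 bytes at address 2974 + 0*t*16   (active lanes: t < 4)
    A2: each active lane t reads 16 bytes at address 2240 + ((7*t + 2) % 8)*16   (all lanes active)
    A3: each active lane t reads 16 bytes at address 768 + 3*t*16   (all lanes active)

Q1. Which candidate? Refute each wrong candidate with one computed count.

A: A1 gives 2 transactions, not 1
B: A1 gives 2 transactions, not 1
D: A2 gives 2 transactions, not 1
C: all counts match (1,1,6)

Answer: C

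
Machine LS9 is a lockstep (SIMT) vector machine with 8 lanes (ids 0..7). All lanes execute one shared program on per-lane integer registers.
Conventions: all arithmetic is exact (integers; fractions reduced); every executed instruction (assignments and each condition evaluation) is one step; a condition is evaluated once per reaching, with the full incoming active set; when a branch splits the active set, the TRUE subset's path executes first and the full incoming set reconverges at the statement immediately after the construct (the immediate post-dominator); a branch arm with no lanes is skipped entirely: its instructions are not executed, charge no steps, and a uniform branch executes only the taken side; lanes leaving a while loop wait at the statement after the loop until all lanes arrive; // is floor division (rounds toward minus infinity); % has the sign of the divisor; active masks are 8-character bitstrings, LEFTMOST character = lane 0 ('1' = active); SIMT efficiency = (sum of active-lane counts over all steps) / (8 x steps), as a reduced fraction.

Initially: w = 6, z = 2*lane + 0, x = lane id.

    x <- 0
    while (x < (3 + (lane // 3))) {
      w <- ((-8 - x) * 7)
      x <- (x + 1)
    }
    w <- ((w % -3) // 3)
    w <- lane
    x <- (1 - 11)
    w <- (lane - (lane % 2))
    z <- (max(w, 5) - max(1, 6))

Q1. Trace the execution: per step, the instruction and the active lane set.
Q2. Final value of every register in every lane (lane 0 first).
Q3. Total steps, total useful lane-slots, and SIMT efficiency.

step 0: x <- 0                       11111111
step 1: eval (x < (3 + (lane // 3))) 11111111
step 2: w <- ((-8 - x) * 7)          11111111
step 3: x <- (x + 1)                 11111111
step 4: eval (x < (3 + (lane // 3))) 11111111
step 5: w <- ((-8 - x) * 7)          11111111
step 6: x <- (x + 1)                 11111111
step 7: eval (x < (3 + (lane // 3))) 11111111
step 8: w <- ((-8 - x) * 7)          11111111
step 9: x <- (x + 1)                 11111111
step 10: eval (x < (3 + (lane // 3))) 11111111
step 11: w <- ((-8 - x) * 7)          00011111
step 12: x <- (x + 1)                 00011111
step 13: eval (x < (3 + (lane // 3))) 00011111
step 14: w <- ((-8 - x) * 7)          00000011
step 15: x <- (x + 1)                 00000011
step 16: eval (x < (3 + (lane // 3))) 00000011
step 17: w <- ((w % -3) // 3)         11111111
step 18: w <- lane                    11111111
step 19: x <- (1 - 11)                11111111
step 20: w <- (lane - (lane % 2))     11111111
step 21: z <- (max(w, 5) - max(1, 6)) 11111111

Answer: 22 steps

w: 0,0,2,2,4,4,6,6
z: -1,-1,-1,-1,-1,-1,0,0
x: -10,-10,-10,-10,-10,-10,-10,-10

steps = 22; useful = 149; efficiency = 149/176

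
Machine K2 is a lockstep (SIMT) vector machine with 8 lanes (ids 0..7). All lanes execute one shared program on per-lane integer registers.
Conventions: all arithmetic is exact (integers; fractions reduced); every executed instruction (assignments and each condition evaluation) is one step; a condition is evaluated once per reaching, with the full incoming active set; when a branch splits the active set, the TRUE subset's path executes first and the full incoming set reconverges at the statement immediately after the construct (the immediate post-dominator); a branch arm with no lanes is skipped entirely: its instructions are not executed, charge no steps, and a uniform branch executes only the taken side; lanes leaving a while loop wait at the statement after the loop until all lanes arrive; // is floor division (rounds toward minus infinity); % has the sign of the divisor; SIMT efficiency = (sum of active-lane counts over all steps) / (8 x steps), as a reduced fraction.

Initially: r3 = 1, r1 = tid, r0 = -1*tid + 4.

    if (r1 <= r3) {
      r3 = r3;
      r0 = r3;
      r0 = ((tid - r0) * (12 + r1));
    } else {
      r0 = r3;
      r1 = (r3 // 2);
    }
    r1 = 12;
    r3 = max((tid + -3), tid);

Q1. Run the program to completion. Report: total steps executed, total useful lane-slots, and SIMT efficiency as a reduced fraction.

Answer: 8 steps, 42 useful, 21/32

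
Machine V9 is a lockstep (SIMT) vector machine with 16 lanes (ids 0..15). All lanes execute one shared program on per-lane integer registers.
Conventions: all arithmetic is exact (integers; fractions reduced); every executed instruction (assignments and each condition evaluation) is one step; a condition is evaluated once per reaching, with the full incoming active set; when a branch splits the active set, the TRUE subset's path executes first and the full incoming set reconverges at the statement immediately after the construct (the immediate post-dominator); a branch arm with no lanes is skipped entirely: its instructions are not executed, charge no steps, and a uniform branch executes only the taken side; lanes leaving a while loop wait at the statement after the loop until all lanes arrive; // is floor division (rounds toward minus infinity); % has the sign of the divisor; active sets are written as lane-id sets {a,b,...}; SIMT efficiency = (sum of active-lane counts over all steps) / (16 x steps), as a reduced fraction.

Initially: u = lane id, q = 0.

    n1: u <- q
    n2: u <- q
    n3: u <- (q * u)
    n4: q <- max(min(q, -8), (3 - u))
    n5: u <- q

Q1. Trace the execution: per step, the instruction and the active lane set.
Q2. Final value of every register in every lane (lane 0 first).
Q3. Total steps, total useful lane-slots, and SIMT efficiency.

step 0: u <- q                       {0,1,2,3,4,5,6,7,8,9,10,11,12,13,14,15}
step 1: u <- q                       {0,1,2,3,4,5,6,7,8,9,10,11,12,13,14,15}
step 2: u <- (q * u)                 {0,1,2,3,4,5,6,7,8,9,10,11,12,13,14,15}
step 3: q <- max(min(q, -8), (3 - u)) {0,1,2,3,4,5,6,7,8,9,10,11,12,13,14,15}
step 4: u <- q                       {0,1,2,3,4,5,6,7,8,9,10,11,12,13,14,15}

Answer: 5 steps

u: 3,3,3,3,3,3,3,3,3,3,3,3,3,3,3,3
q: 3,3,3,3,3,3,3,3,3,3,3,3,3,3,3,3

steps = 5; useful = 80; efficiency = 80/80 = 1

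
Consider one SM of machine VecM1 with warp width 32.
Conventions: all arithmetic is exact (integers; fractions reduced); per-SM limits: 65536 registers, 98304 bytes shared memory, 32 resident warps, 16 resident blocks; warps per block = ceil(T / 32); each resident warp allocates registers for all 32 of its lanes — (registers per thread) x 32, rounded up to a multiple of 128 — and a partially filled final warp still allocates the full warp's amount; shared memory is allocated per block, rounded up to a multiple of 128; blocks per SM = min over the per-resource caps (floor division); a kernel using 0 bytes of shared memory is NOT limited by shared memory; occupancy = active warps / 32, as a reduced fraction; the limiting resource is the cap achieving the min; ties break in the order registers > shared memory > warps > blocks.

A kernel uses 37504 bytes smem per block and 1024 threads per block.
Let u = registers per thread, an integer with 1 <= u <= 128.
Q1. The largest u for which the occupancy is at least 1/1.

Answer: u = 64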